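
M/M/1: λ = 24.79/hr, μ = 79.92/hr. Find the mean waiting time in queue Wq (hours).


ρ = 24.79/79.92 = 0.3102
Wq = ρ/(μ−λ) = 0.3102/(79.92 − 24.79) = 0.3102/55.13 = 0.005626 hr

Final: 0.005626 hr


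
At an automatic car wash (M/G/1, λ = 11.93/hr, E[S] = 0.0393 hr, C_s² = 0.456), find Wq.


ρ = λ·E[S] = 11.93·0.0393 = 0.4688
E[S²] = E[S]²(1+C_s²) = 0.0393²·(1+0.456) = 0.002249
Wq = λ·E[S²]/(2(1−ρ)) = 11.93·0.002249/(2·0.5312) = 0.02525 hr

Final: 0.02525 hr


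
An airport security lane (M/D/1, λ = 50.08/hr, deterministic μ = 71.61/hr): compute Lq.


ρ = 50.08/71.61 = 0.6993
M/D/1: Lq = ρ²/(2(1−ρ)) = 0.4891/(2·0.3007) = 0.81336

Final: 0.81336


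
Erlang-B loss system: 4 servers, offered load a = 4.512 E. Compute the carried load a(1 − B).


B(4,4.512) = 0.357762 (Erlang-B)
Carried load = a(1 − B) = 4.512·(1 − 0.357762) = 4.512·0.642238 = 2.8978 E

Final: 2.8978 Erlangs


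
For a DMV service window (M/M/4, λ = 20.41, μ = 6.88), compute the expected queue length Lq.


a = λ/μ = 2.9666; ρ = a/4 = 0.7416
P₀ = 0.039669
Lq = P₀·a^c·ρ / (c!·(1−ρ)²) = 0.039669·77.44944·0.7416/(24·0.06675)
= 1.42236

Final: 1.42236


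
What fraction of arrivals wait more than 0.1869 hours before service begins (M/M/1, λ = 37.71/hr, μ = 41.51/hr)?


ρ = 37.71/41.51 = 0.9085
P(Wq > t) = ρ·e^{−(μ−λ)t} = 0.9085·e^{−0.7102}
= 0.9085·0.491536 = 0.446539

Final: 0.446539


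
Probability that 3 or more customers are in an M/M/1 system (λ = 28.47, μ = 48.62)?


ρ = 28.47/48.62 = 0.5856
P(N ≥ n) = ρ^n = 0.5856^3 = 0.200779

Final: 0.200779


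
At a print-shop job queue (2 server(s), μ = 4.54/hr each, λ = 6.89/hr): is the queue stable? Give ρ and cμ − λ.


Total capacity cμ = 2·4.54 = 9.08/hr
ρ = λ/(cμ) = 6.89/9.08 = 0.7588
Stable ⇔ ρ < 1: YES
Spare capacity = cμ − λ = 9.08 − 6.89 = 2.19/hr

Final: ρ = 0.7588; stable; margin = 2.19/hr


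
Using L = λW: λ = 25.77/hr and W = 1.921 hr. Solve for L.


L = λW = 25.77·1.921 = 49.5042

Final: 49.5042


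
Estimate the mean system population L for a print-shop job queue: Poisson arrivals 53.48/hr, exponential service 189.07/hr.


ρ = λ/μ = 53.48/189.07 = 0.2829
L = ρ/(1−ρ) = 0.2829/(1 − 0.2829) = 0.2829/0.7171 = 0.3944

Final: 0.3944


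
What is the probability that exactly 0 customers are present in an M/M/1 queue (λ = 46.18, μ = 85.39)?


ρ = 46.18/85.39 = 0.5408
P_n = (1−ρ)·ρ^n = (1 − 0.5408)·0.5408^0 = 0.4592·1.000000 = 0.459187

Final: 0.459187


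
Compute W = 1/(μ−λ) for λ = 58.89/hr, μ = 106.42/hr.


W = 1/(μ−λ) = 1/(106.42 − 58.89) = 1/47.53 = 0.02104 hr

Final: 0.02104 hr


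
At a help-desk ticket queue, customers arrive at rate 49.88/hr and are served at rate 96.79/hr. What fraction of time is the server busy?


ρ = λ/μ = 49.88/96.79 = 0.5153

Final: 0.5153


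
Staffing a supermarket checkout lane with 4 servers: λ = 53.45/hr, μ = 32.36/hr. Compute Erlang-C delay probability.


a = λ/μ = 1.6517; ρ = a/4 = 0.4129
P₀ = 0.188852 (from M/M/c formula)
C(c,a) = [a^c/(c!(1−ρ))]·P₀ = [7.44315/(24·0.5871)]·0.188852
= 0.52827·0.188852 = 0.099765

Final: 0.099765


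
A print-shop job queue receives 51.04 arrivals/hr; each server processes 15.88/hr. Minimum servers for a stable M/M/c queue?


Stability requires cμ > λ ⇔ c > λ/μ.
λ/μ = 51.04/15.88 = 3.2141
Minimum integer c = ⌊3.2141⌋ + 1 = 4
Check: 4·15.88 = 63.52 > 51.04, while 3·15.88 = 47.64 ≤ 51.04

Final: 4 servers


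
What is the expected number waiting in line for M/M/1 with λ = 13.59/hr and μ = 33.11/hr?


ρ = 13.59/33.11 = 0.4105
Lq = ρ²/(1−ρ) = 0.1685/0.5895 = 0.2858

Final: 0.2858


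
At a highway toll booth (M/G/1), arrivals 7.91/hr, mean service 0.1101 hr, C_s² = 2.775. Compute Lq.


ρ = λ·E[S] = 7.91·0.1101 = 0.8709
Lq = ρ²(1+C_s²)/(2(1−ρ)) = 0.7585·(1+2.775)/(2·0.1291)
= 0.7585·3.7750/0.2582 = 11.08812

Final: 11.08812


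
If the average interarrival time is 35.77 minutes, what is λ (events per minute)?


λ = 1/(interarrival time) in consistent units.
1 minute = 1 min, so λ = 1/35.77 = 0.02796 per minute

Final: 0.02796 /min


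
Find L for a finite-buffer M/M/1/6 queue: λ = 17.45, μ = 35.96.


ρ = 17.45/35.96 = 0.4853
L = ρ[1 − (K+1)ρ^K + Kρ^(K+1)] / [(1−ρ)(1−ρ^(K+1))]
Numerator: 0.4853·(1 − 7·0.013057 + 6·0.006336) = 0.459356
Denominator: (0.5147)·(0.993664) = 0.511477
L = 0.459356/0.511477 = 0.8981

Final: 0.8981


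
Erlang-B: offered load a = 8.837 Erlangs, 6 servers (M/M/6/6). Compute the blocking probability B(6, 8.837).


B(c,a) = (a^c/c!) / Σ_{k=0}^{c} a^k/k!
a^6/6! = 661.449410
Σ terms (k=0..6): 1.00000 + 8.83700 + 39.04628 + 115.01734 + 254.10206 + 449.09997 + 661.44941 = 1528.552062
B = 661.449410/1528.552062 = 0.432729

Final: 0.432729


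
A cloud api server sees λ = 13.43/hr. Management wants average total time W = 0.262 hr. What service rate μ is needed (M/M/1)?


W = 1/(μ−λ) ⇒ μ − λ = 1/W = 1/0.262 = 3.8168
μ = λ + 1/W = 13.43 + 3.8168 = 17.2468 per hr

Final: 17.2468 /hr


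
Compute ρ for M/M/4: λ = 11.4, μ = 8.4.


ρ = λ/(cμ) = 11.4/(4·8.4) = 11.4/33.60 = 0.3393

Final: 0.3393


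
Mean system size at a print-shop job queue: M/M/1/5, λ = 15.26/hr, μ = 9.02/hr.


ρ = 15.26/9.02 = 1.6918
L = ρ[1 − (K+1)ρ^K + Kρ^(K+1)] / [(1−ρ)(1−ρ^(K+1))]
Numerator: 1.6918·(1 − 6·13.859258 + 5·23.447037) = 59.347593
Denominator: (-0.6918)·(-22.447037) = 15.528771
L = 59.347593/15.528771 = 3.8218

Final: 3.8218


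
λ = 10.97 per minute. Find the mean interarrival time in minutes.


Mean interarrival time = 1/λ = 1/10.97 minute = 0.09116 minute
In minutes: 0.09116 × 1 = 0.09116 min

Final: 0.09116 min


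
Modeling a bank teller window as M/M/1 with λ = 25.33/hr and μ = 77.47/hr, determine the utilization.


ρ = λ/μ = 25.33/77.47 = 0.3270

Final: 0.3270


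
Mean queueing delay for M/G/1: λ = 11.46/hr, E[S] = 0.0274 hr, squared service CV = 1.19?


ρ = λ·E[S] = 11.46·0.0274 = 0.3140
E[S²] = E[S]²(1+C_s²) = 0.0274²·(1+1.19) = 0.001644
Wq = λ·E[S²]/(2(1−ρ)) = 11.46·0.001644/(2·0.6860) = 0.01373 hr

Final: 0.01373 hr


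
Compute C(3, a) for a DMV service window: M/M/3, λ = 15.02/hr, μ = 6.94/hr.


a = λ/μ = 2.1643; ρ = a/3 = 0.7214
P₀ = 0.086421 (from M/M/c formula)
C(c,a) = [a^c/(c!(1−ρ))]·P₀ = [10.13751/(6·0.2786)]·0.086421
= 6.06503·0.086421 = 0.524143

Final: 0.524143


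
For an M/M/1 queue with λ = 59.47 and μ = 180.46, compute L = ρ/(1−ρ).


ρ = λ/μ = 59.47/180.46 = 0.3295
L = ρ/(1−ρ) = 0.3295/(1 − 0.3295) = 0.3295/0.6705 = 0.4915

Final: 0.4915


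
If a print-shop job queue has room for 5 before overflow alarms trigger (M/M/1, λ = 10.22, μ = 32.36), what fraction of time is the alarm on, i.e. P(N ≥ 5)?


ρ = 10.22/32.36 = 0.3158
P(N ≥ n) = ρ^n = 0.3158^5 = 0.003142

Final: 0.003142


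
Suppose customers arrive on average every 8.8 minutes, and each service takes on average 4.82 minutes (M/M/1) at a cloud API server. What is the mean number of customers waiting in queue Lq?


λ = 60/8.8 = 6.8182 /hr
μ = 60/4.82 = 12.4481 /hr
ρ = λ/μ = 6.8182/12.4481 = 0.5477
Lq = ρ²/(1−ρ) = 0.3000/0.4523 = 0.6633

Final: 0.6633


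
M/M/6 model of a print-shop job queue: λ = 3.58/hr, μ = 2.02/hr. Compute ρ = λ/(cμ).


ρ = λ/(cμ) = 3.58/(6·2.02) = 3.58/12.12 = 0.2954

Final: 0.2954


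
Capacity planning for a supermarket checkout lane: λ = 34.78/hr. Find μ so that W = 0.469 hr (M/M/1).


W = 1/(μ−λ) ⇒ μ − λ = 1/W = 1/0.469 = 2.1322
μ = λ + 1/W = 34.78 + 2.1322 = 36.9122 per hr

Final: 36.9122 /hr


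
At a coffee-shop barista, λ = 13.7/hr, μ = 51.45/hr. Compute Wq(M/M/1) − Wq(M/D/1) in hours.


ρ = 13.7/51.45 = 0.2663
Wq(M/M/1) = ρ/(μ−λ) = 0.2663/37.75 = 0.007054 hr
Wq(M/D/1) = ρ/(2(μ−λ)) = 0.003527 hr
Savings = 0.007054 − 0.003527 = 0.003527 hr

Final: 0.003527 hr


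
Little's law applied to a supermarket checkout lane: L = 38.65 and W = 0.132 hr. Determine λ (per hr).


λ = L/W = 38.65/0.132 = 292.8030 /hr

Final: 292.8030 /hr


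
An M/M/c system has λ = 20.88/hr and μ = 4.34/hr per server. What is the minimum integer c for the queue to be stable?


Stability requires cμ > λ ⇔ c > λ/μ.
λ/μ = 20.88/4.34 = 4.8111
Minimum integer c = ⌊4.8111⌋ + 1 = 5
Check: 5·4.34 = 21.70 > 20.88, while 4·4.34 = 17.36 ≤ 20.88

Final: 5 servers


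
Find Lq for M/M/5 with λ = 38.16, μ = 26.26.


a = λ/μ = 1.4532; ρ = a/5 = 0.2906
P₀ = 0.233516
Lq = P₀·a^c·ρ / (c!·(1−ρ)²) = 0.233516·6.47990·0.2906/(120·0.50320)
= 0.007283

Final: 0.007283


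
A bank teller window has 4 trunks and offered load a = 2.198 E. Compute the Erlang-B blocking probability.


B(c,a) = (a^c/c!) / Σ_{k=0}^{c} a^k/k!
a^4/4! = 0.972522
Σ terms (k=0..4): 1.00000 + 2.19800 + 2.41560 + 1.76983 + 0.97252 = 8.355955
B = 0.972522/8.355955 = 0.116387

Final: 0.116387


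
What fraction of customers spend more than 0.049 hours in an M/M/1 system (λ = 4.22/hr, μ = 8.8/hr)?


W ~ Exponential(μ−λ) for M/M/1.
μ − λ = 8.8 − 4.22 = 4.5800
P(W > t) = e^{−(μ−λ)t} = e^{−0.2244} = 0.798979

Final: 0.798979


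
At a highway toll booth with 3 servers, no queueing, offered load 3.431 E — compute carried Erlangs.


B(3,3.431) = 0.394846 (Erlang-B)
Carried load = a(1 − B) = 3.431·(1 − 0.394846) = 3.431·0.605154 = 2.0763 E

Final: 2.0763 Erlangs


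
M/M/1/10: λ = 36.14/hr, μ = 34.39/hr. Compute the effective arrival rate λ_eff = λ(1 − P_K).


ρ = 1.0509; P_K = (1−ρ)ρ^10/(1−ρ^11) = 0.115094
λ_eff = λ(1 − P_K) = 36.14·(1 − 0.115094) = 36.14·0.884906 = 31.9805 /hr

Final: 31.9805 /hr


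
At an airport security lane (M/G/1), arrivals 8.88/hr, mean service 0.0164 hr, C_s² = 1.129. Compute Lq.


ρ = λ·E[S] = 8.88·0.0164 = 0.1456
Lq = ρ²(1+C_s²)/(2(1−ρ)) = 0.02121·(1+1.129)/(2·0.8544)
= 0.02121·2.1290/1.7087 = 0.02642

Final: 0.02642


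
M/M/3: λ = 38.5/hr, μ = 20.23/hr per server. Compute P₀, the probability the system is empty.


a = λ/μ = 38.5/20.23 = 1.9031; ρ = a/c = 0.6344
Σ_{k=0}^{2} a^k/k! (terms k=0..2) = 1.00000 + 1.90311 + 1.81092 = 4.71404
Tail: a^3/(3!(1−ρ)) = 6.89278/(6·0.3656) = 3.14198
P₀ = 1/(4.71404 + 3.14198) = 1/7.85601 = 0.127291

Final: 0.127291


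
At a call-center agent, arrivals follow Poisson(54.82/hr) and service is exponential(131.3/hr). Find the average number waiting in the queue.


ρ = 54.82/131.3 = 0.4175
Lq = ρ²/(1−ρ) = 0.1743/0.5825 = 0.2993

Final: 0.2993


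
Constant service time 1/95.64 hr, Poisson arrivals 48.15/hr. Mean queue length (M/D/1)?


ρ = 48.15/95.64 = 0.5035
M/D/1: Lq = ρ²/(2(1−ρ)) = 0.2535/(2·0.4965) = 0.25522

Final: 0.25522


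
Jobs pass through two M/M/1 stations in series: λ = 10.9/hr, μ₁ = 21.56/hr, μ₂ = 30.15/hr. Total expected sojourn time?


Each node sees arrival rate λ = 10.9/hr (tandem ⇒ throughput preserved).
W₁ = 1/(μ₁−λ) = 1/(21.56−10.9) = 0.09381 hr
W₂ = 1/(μ₂−λ) = 1/(30.15−10.9) = 0.05195 hr
W_total = W₁ + W₂ = 0.09381 + 0.05195 = 0.14576 hr

Final: 0.14576 hr


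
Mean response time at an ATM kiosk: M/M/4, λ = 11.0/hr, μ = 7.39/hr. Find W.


a = 1.4885; ρ = 0.3721; P₀ = 0.223627
Lq = P₀·a^c·ρ/(c!(1−ρ)²) = 0.04318
Wq = Lq/λ = 0.04318/11.0 = 0.003925 hr
W = Wq + 1/μ = 0.003925 + 0.13532 = 0.13924 hr

Final: 0.13924 hr


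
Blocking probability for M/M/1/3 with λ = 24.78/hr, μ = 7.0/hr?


ρ = λ/μ = 24.78/7.0 = 3.5400
P_K = (1−ρ)ρ^K/(1−ρ^(K+1)) = (-2.5400·44.361864)/(1 − 157.040999)
= -112.679135/-156.040999 = 0.722112

Final: 0.722112


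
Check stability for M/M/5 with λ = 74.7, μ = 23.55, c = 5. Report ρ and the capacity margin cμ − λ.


Total capacity cμ = 5·23.55 = 117.75/hr
ρ = λ/(cμ) = 74.7/117.75 = 0.6344
Stable ⇔ ρ < 1: YES
Spare capacity = cμ − λ = 117.75 − 74.7 = 43.05/hr

Final: ρ = 0.6344; stable; margin = 43.05/hr


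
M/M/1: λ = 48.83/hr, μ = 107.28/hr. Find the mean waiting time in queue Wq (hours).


ρ = 48.83/107.28 = 0.4552
Wq = ρ/(μ−λ) = 0.4552/(107.28 − 48.83) = 0.4552/58.45 = 0.007787 hr

Final: 0.007787 hr


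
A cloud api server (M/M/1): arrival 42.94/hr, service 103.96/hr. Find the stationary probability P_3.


ρ = 42.94/103.96 = 0.4130
P_n = (1−ρ)·ρ^n = (1 − 0.4130)·0.4130^3 = 0.5870·0.070467 = 0.041361

Final: 0.041361


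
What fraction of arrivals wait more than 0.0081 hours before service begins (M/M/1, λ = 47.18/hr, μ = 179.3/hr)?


ρ = 47.18/179.3 = 0.2631
P(Wq > t) = ρ·e^{−(μ−λ)t} = 0.2631·e^{−1.0702}
= 0.2631·0.342950 = 0.090242

Final: 0.090242


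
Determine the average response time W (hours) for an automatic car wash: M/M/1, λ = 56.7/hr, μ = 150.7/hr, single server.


W = 1/(μ−λ) = 1/(150.7 − 56.7) = 1/94.00 = 0.01064 hr

Final: 0.01064 hr


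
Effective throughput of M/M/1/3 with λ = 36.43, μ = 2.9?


ρ = 12.5621; P_K = (1−ρ)ρ^3/(1−ρ^4) = 0.920432
λ_eff = λ(1 − P_K) = 36.43·(1 − 0.920432) = 36.43·0.079568 = 2.8987 /hr

Final: 2.8987 /hr


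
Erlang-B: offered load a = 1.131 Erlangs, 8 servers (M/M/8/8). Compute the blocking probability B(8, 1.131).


B(c,a) = (a^c/c!) / Σ_{k=0}^{c} a^k/k!
a^8/8! = 0.00006640
Σ terms (k=0..8): 1.00000 + 1.13100 + 0.63958 + 0.24112 + 0.06818 + 0.01542 + 0.002907 + 0.0004697 + 0.00006640 = 3.098744
B = 0.00006640/3.098744 = 0.00002143

Final: 0.00002143


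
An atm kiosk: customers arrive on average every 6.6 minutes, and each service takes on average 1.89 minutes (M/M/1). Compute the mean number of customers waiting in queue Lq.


λ = 60/6.6 = 9.0909 /hr
μ = 60/1.89 = 31.7460 /hr
ρ = λ/μ = 9.0909/31.7460 = 0.2864
Lq = ρ²/(1−ρ) = 0.08200/0.7136 = 0.1149

Final: 0.1149


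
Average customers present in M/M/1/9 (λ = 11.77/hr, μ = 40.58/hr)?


ρ = 11.77/40.58 = 0.2900
L = ρ[1 − (K+1)ρ^K + Kρ^(K+1)] / [(1−ρ)(1−ρ^(K+1))]
Numerator: 0.2900·(1 − 10·0.00001453 + 9·0.000004214) = 0.290013
Denominator: (0.7100)·(0.999996) = 0.709953
L = 0.290013/0.709953 = 0.4085

Final: 0.4085


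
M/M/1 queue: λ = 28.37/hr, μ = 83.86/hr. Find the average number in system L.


ρ = λ/μ = 28.37/83.86 = 0.3383
L = ρ/(1−ρ) = 0.3383/(1 − 0.3383) = 0.3383/0.6617 = 0.5113

Final: 0.5113


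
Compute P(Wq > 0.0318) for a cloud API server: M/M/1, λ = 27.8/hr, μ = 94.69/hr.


ρ = 27.8/94.69 = 0.2936
P(Wq > t) = ρ·e^{−(μ−λ)t} = 0.2936·e^{−2.1271}
= 0.2936·0.119182 = 0.034991

Final: 0.034991


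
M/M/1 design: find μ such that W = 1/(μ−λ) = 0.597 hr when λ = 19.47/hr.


W = 1/(μ−λ) ⇒ μ − λ = 1/W = 1/0.597 = 1.6750
μ = λ + 1/W = 19.47 + 1.6750 = 21.1450 per hr

Final: 21.1450 /hr


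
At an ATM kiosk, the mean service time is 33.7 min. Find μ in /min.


μ = 1/(service time) in consistent units.
1 minute = 1 min, so μ = 1/33.7 = 0.02967 per minute

Final: 0.02967 /min


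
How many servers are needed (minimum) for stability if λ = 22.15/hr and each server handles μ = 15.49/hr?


Stability requires cμ > λ ⇔ c > λ/μ.
λ/μ = 22.15/15.49 = 1.4300
Minimum integer c = ⌊1.4300⌋ + 1 = 2
Check: 2·15.49 = 30.98 > 22.15, while 1·15.49 = 15.49 ≤ 22.15

Final: 2 servers


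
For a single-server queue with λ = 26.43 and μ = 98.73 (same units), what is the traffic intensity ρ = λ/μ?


ρ = λ/μ = 26.43/98.73 = 0.2677

Final: 0.2677


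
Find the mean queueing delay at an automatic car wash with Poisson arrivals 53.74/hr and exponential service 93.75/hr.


ρ = 53.74/93.75 = 0.5732
Wq = ρ/(μ−λ) = 0.5732/(93.75 − 53.74) = 0.5732/40.01 = 0.01433 hr

Final: 0.01433 hr


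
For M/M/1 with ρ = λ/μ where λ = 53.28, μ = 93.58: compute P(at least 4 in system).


ρ = 53.28/93.58 = 0.5694
P(N ≥ n) = ρ^n = 0.5694^4 = 0.105081

Final: 0.105081


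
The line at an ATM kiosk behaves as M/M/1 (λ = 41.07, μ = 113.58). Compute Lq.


ρ = 41.07/113.58 = 0.3616
Lq = ρ²/(1−ρ) = 0.1308/0.6384 = 0.2048

Final: 0.2048


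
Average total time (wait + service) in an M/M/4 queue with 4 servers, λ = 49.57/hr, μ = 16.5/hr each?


a = 3.0042; ρ = 0.7511; P₀ = 0.037495
Lq = P₀·a^c·ρ/(c!(1−ρ)²) = 1.54236
Wq = Lq/λ = 1.54236/49.57 = 0.03111 hr
W = Wq + 1/μ = 0.03111 + 0.06061 = 0.09172 hr

Final: 0.09172 hr


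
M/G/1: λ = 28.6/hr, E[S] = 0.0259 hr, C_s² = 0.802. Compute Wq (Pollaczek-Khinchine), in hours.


ρ = λ·E[S] = 28.6·0.0259 = 0.7407
E[S²] = E[S]²(1+C_s²) = 0.0259²·(1+0.802) = 0.001209
Wq = λ·E[S²]/(2(1−ρ)) = 28.6·0.001209/(2·0.2593) = 0.06667 hr

Final: 0.06667 hr


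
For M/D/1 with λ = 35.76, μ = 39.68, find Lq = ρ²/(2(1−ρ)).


ρ = 35.76/39.68 = 0.9012
M/D/1: Lq = ρ²/(2(1−ρ)) = 0.8122/(2·0.09879) = 4.11062

Final: 4.11062


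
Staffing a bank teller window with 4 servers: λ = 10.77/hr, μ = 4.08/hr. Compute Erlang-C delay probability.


a = λ/μ = 2.6397; ρ = a/4 = 0.6599
P₀ = 0.061965 (from M/M/c formula)
C(c,a) = [a^c/(c!(1−ρ))]·P₀ = [48.55368/(24·0.3401)]·0.061965
= 5.94892·0.061965 = 0.368622

Final: 0.368622


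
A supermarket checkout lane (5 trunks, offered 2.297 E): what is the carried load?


B(5,2.297) = 0.055232 (Erlang-B)
Carried load = a(1 − B) = 2.297·(1 − 0.055232) = 2.297·0.944768 = 2.1701 E

Final: 2.1701 Erlangs


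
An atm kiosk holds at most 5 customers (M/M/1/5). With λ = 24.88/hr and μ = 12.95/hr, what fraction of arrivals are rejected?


ρ = λ/μ = 24.88/12.95 = 1.9212
P_K = (1−ρ)ρ^K/(1−ρ^(K+1)) = (-0.9212·26.175985)/(1 − 50.290233)
= -24.114247/-49.290233 = 0.489230

Final: 0.489230


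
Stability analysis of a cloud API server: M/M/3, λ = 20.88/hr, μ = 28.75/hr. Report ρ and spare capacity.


Total capacity cμ = 3·28.75 = 86.25/hr
ρ = λ/(cμ) = 20.88/86.25 = 0.2421
Stable ⇔ ρ < 1: YES
Spare capacity = cμ − λ = 86.25 − 20.88 = 65.37/hr

Final: ρ = 0.2421; stable; margin = 65.37/hr


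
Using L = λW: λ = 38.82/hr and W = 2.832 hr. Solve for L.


L = λW = 38.82·2.832 = 109.9382

Final: 109.9382


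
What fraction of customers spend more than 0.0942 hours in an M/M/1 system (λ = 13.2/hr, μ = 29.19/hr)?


W ~ Exponential(μ−λ) for M/M/1.
μ − λ = 29.19 − 13.2 = 15.9900
P(W > t) = e^{−(μ−λ)t} = e^{−1.5063} = 0.221738

Final: 0.221738


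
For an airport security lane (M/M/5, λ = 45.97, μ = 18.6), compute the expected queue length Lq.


a = λ/μ = 2.4715; ρ = a/5 = 0.4943
P₀ = 0.082535
Lq = P₀·a^c·ρ / (c!·(1−ρ)²) = 0.082535·92.21632·0.4943/(120·0.25573)
= 0.12259

Final: 0.12259


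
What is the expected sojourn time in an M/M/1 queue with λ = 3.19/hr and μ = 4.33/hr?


W = 1/(μ−λ) = 1/(4.33 − 3.19) = 1/1.14 = 0.8772 hr

Final: 0.8772 hr


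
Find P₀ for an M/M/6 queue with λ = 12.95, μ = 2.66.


a = λ/μ = 12.95/2.66 = 4.8684; ρ = a/c = 0.8114
Σ_{k=0}^{5} a^k/k! (terms k=0..5) = 1.00000 + 4.86842 + 11.85076 + 19.23150 + 23.40676 + 22.79079 = 83.14823
Tail: a^6/(6!(1−ρ)) = 13314.62045/(720·0.1886) = 98.05341
P₀ = 1/(83.14823 + 98.05341) = 1/181.20164 = 0.005519

Final: 0.005519


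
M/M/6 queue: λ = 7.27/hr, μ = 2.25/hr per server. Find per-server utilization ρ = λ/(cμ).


ρ = λ/(cμ) = 7.27/(6·2.25) = 7.27/13.50 = 0.5385

Final: 0.5385


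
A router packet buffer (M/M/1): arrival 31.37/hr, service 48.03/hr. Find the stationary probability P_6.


ρ = 31.37/48.03 = 0.6531
P_n = (1−ρ)·ρ^n = (1 − 0.6531)·0.6531^6 = 0.3469·0.077627 = 0.026926

Final: 0.026926


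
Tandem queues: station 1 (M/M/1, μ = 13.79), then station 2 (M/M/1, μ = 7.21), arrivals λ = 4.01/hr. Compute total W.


Each node sees arrival rate λ = 4.01/hr (tandem ⇒ throughput preserved).
W₁ = 1/(μ₁−λ) = 1/(13.79−4.01) = 0.10225 hr
W₂ = 1/(μ₂−λ) = 1/(7.21−4.01) = 0.31250 hr
W_total = W₁ + W₂ = 0.10225 + 0.31250 = 0.41475 hr

Final: 0.41475 hr


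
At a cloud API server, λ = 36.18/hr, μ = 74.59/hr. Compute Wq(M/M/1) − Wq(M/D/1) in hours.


ρ = 36.18/74.59 = 0.4851
Wq(M/M/1) = ρ/(μ−λ) = 0.4851/38.41 = 0.01263 hr
Wq(M/D/1) = ρ/(2(μ−λ)) = 0.006314 hr
Savings = 0.01263 − 0.006314 = 0.006314 hr

Final: 0.006314 hr


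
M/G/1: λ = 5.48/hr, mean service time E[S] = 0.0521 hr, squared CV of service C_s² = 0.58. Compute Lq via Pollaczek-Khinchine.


ρ = λ·E[S] = 5.48·0.0521 = 0.2855
Lq = ρ²(1+C_s²)/(2(1−ρ)) = 0.08151·(1+0.58)/(2·0.7145)
= 0.08151·1.5800/1.4290 = 0.09013

Final: 0.09013


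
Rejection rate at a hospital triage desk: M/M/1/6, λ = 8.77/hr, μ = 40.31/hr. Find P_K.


ρ = λ/μ = 8.77/40.31 = 0.2176
P_K = (1−ρ)ρ^K/(1−ρ^(K+1)) = (0.7824·0.0001061)/(1 − 0.00002307)
= 0.00008298/0.999977 = 0.00008298

Final: 0.00008298


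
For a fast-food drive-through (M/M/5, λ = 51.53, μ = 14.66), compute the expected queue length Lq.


a = λ/μ = 3.5150; ρ = a/5 = 0.7030
P₀ = 0.025415
Lq = P₀·a^c·ρ / (c!·(1−ρ)²) = 0.025415·536.57553·0.7030/(120·0.08821)
= 0.90571

Final: 0.90571


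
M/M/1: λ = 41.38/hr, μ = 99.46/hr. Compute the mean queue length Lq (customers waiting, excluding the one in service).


ρ = 41.38/99.46 = 0.4160
Lq = ρ²/(1−ρ) = 0.1731/0.5840 = 0.2964

Final: 0.2964


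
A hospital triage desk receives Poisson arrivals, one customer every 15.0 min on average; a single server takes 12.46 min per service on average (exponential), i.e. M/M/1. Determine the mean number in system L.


λ = 60/15.0 = 4.0000 /hr
μ = 60/12.46 = 4.8154 /hr
ρ = λ/μ = 4.0000/4.8154 = 0.8307
L = ρ/(1−ρ) = 0.8307/0.1693 = 4.9055

Final: 4.9055


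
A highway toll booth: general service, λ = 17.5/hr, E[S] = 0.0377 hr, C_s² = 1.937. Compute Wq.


ρ = λ·E[S] = 17.5·0.0377 = 0.6597
E[S²] = E[S]²(1+C_s²) = 0.0377²·(1+1.937) = 0.004174
Wq = λ·E[S²]/(2(1−ρ)) = 17.5·0.004174/(2·0.3403) = 0.10735 hr

Final: 0.10735 hr


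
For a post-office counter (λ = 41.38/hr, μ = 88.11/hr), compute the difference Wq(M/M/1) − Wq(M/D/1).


ρ = 41.38/88.11 = 0.4696
Wq(M/M/1) = ρ/(μ−λ) = 0.4696/46.73 = 0.01005 hr
Wq(M/D/1) = ρ/(2(μ−λ)) = 0.005025 hr
Savings = 0.01005 − 0.005025 = 0.005025 hr

Final: 0.005025 hr


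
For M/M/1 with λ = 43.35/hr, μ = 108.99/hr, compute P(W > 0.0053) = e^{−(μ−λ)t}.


W ~ Exponential(μ−λ) for M/M/1.
μ − λ = 108.99 − 43.35 = 65.6400
P(W > t) = e^{−(μ−λ)t} = e^{−0.3479} = 0.706175

Final: 0.706175


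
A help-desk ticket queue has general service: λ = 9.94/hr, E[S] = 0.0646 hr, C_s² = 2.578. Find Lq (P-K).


ρ = λ·E[S] = 9.94·0.0646 = 0.6421
Lq = ρ²(1+C_s²)/(2(1−ρ)) = 0.4123·(1+2.578)/(2·0.3579)
= 0.4123·3.5780/0.7158 = 2.06118

Final: 2.06118


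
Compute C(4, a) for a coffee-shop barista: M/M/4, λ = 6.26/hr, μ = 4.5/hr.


a = λ/μ = 1.3911; ρ = a/4 = 0.3478
P₀ = 0.247119 (from M/M/c formula)
C(c,a) = [a^c/(c!(1−ρ))]·P₀ = [3.74496/(24·0.6522)]·0.247119
= 0.23924·0.247119 = 0.059122

Final: 0.059122


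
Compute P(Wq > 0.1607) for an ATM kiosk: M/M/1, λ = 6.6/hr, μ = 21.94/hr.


ρ = 6.6/21.94 = 0.3008
P(Wq > t) = ρ·e^{−(μ−λ)t} = 0.3008·e^{−2.4651}
= 0.3008·0.084997 = 0.025569

Final: 0.025569


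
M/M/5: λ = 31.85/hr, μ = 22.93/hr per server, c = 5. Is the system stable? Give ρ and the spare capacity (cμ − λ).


Total capacity cμ = 5·22.93 = 114.65/hr
ρ = λ/(cμ) = 31.85/114.65 = 0.2778
Stable ⇔ ρ < 1: YES
Spare capacity = cμ − λ = 114.65 − 31.85 = 82.80/hr

Final: ρ = 0.2778; stable; margin = 82.80/hr


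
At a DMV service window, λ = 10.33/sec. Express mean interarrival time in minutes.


Mean interarrival time = 1/λ = 1/10.33 second = 0.09681 second
In minutes: 0.09681 × 0.0166667 = 0.001613 min

Final: 0.001613 min


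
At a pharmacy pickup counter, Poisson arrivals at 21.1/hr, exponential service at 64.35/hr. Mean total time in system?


W = 1/(μ−λ) = 1/(64.35 − 21.1) = 1/43.25 = 0.02312 hr

Final: 0.02312 hr


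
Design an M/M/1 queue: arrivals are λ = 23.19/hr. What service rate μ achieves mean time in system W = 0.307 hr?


W = 1/(μ−λ) ⇒ μ − λ = 1/W = 1/0.307 = 3.2573
μ = λ + 1/W = 23.19 + 3.2573 = 26.4473 per hr

Final: 26.4473 /hr


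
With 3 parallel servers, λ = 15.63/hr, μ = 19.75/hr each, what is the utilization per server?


ρ = λ/(cμ) = 15.63/(3·19.75) = 15.63/59.25 = 0.2638

Final: 0.2638


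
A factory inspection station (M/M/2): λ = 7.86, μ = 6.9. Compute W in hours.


a = 1.1391; ρ = 0.5696; P₀ = 0.274238
Lq = P₀·a^c·ρ/(c!(1−ρ)²) = 0.54698
Wq = Lq/λ = 0.54698/7.86 = 0.06959 hr
W = Wq + 1/μ = 0.06959 + 0.14493 = 0.21452 hr

Final: 0.21452 hr


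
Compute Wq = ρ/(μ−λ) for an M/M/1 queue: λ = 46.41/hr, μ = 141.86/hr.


ρ = 46.41/141.86 = 0.3272
Wq = ρ/(μ−λ) = 0.3272/(141.86 − 46.41) = 0.3272/95.45 = 0.003427 hr

Final: 0.003427 hr


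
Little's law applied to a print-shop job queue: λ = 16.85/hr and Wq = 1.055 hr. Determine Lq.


Lq = λWq = 16.85·1.055 = 17.7767

Final: 17.7767


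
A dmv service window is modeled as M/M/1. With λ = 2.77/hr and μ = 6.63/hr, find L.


ρ = λ/μ = 2.77/6.63 = 0.4178
L = ρ/(1−ρ) = 0.4178/(1 − 0.4178) = 0.4178/0.5822 = 0.7176

Final: 0.7176


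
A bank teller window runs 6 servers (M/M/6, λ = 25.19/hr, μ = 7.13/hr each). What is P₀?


a = λ/μ = 25.19/7.13 = 3.5330; ρ = a/c = 0.5888
Σ_{k=0}^{5} a^k/k! (terms k=0..5) = 1.00000 + 3.53296 + 6.24090 + 7.34962 + 6.49147 + 4.58682 = 29.20177
Tail: a^6/(6!(1−ρ)) = 1944.60692/(720·0.4112) = 6.56862
P₀ = 1/(29.20177 + 6.56862) = 1/35.77039 = 0.027956

Final: 0.027956


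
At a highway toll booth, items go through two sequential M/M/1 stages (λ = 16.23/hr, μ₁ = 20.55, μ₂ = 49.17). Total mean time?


Each node sees arrival rate λ = 16.23/hr (tandem ⇒ throughput preserved).
W₁ = 1/(μ₁−λ) = 1/(20.55−16.23) = 0.23148 hr
W₂ = 1/(μ₂−λ) = 1/(49.17−16.23) = 0.03036 hr
W_total = W₁ + W₂ = 0.23148 + 0.03036 = 0.26184 hr

Final: 0.26184 hr


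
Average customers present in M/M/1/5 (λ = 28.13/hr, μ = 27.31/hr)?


ρ = 28.13/27.31 = 1.0300
L = ρ[1 − (K+1)ρ^K + Kρ^(K+1)] / [(1−ρ)(1−ρ^(K+1))]
Numerator: 1.0300·(1 − 6·1.159418 + 5·1.194231) = 0.015083
Denominator: (-0.03003)·(-0.194231) = 0.005832
L = 0.015083/0.005832 = 2.5862

Final: 2.5862


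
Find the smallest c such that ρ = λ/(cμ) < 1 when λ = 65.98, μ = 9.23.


Stability requires cμ > λ ⇔ c > λ/μ.
λ/μ = 65.98/9.23 = 7.1484
Minimum integer c = ⌊7.1484⌋ + 1 = 8
Check: 8·9.23 = 73.84 > 65.98, while 7·9.23 = 64.61 ≤ 65.98

Final: 8 servers


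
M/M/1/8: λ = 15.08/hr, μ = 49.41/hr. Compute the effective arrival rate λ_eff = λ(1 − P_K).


ρ = 0.3052; P_K = (1−ρ)ρ^8/(1−ρ^9) = 0.00005231
λ_eff = λ(1 − P_K) = 15.08·(1 − 0.00005231) = 15.08·0.999948 = 15.0792 /hr

Final: 15.0792 /hr


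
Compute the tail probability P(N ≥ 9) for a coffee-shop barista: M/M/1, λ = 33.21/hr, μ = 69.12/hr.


ρ = 33.21/69.12 = 0.4805
P(N ≥ n) = ρ^n = 0.4805^9 = 0.001365

Final: 0.001365


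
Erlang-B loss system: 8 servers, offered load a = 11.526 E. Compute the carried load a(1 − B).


B(8,11.526) = 0.404286 (Erlang-B)
Carried load = a(1 − B) = 11.526·(1 − 0.404286) = 11.526·0.595714 = 6.8662 E

Final: 6.8662 Erlangs


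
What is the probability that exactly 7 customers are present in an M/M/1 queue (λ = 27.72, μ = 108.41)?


ρ = 27.72/108.41 = 0.2557
P_n = (1−ρ)·ρ^n = (1 − 0.2557)·0.2557^7 = 0.7443·0.00007146 = 0.00005319

Final: 0.00005319


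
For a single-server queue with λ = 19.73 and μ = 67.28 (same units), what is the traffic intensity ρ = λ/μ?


ρ = λ/μ = 19.73/67.28 = 0.2933

Final: 0.2933


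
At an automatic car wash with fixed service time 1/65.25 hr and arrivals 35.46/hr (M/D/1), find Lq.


ρ = 35.46/65.25 = 0.5434
M/D/1: Lq = ρ²/(2(1−ρ)) = 0.2953/(2·0.4566) = 0.32344

Final: 0.32344


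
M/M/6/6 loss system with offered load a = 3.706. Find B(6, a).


B(c,a) = (a^c/c!) / Σ_{k=0}^{c} a^k/k!
a^6/6! = 3.598322
Σ terms (k=0..6): 1.00000 + 3.70600 + 6.86722 + 8.48330 + 7.85978 + 5.82567 + 3.59832 = 37.340293
B = 3.598322/37.340293 = 0.096366

Final: 0.096366


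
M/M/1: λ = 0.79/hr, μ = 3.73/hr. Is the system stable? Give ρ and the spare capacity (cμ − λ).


Total capacity cμ = 1·3.73 = 3.73/hr
ρ = λ/(cμ) = 0.79/3.73 = 0.2118
Stable ⇔ ρ < 1: YES
Spare capacity = cμ − λ = 3.73 − 0.79 = 2.94/hr

Final: ρ = 0.2118; stable; margin = 2.94/hr


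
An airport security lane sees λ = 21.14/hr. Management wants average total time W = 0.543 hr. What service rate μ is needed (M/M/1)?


W = 1/(μ−λ) ⇒ μ − λ = 1/W = 1/0.543 = 1.8416
μ = λ + 1/W = 21.14 + 1.8416 = 22.9816 per hr

Final: 22.9816 /hr


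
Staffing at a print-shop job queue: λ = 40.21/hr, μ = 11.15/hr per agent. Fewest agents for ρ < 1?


Stability requires cμ > λ ⇔ c > λ/μ.
λ/μ = 40.21/11.15 = 3.6063
Minimum integer c = ⌊3.6063⌋ + 1 = 4
Check: 4·11.15 = 44.60 > 40.21, while 3·11.15 = 33.45 ≤ 40.21

Final: 4 servers


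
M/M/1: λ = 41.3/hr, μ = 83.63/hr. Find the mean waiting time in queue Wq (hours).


ρ = 41.3/83.63 = 0.4938
Wq = ρ/(μ−λ) = 0.4938/(83.63 − 41.3) = 0.4938/42.33 = 0.01167 hr

Final: 0.01167 hr


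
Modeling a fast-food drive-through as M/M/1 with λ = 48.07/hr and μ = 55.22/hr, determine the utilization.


ρ = λ/μ = 48.07/55.22 = 0.8705

Final: 0.8705


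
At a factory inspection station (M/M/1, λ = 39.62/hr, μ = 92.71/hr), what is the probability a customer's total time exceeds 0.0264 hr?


W ~ Exponential(μ−λ) for M/M/1.
μ − λ = 92.71 − 39.62 = 53.0900
P(W > t) = e^{−(μ−λ)t} = e^{−1.4016} = 0.246209

Final: 0.246209


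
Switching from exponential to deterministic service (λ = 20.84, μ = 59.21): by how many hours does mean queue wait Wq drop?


ρ = 20.84/59.21 = 0.3520
Wq(M/M/1) = ρ/(μ−λ) = 0.3520/38.37 = 0.009173 hr
Wq(M/D/1) = ρ/(2(μ−λ)) = 0.004586 hr
Savings = 0.009173 − 0.004586 = 0.004586 hr

Final: 0.004586 hr


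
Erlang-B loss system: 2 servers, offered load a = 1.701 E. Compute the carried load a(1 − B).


B(2,1.701) = 0.348796 (Erlang-B)
Carried load = a(1 − B) = 1.701·(1 − 0.348796) = 1.701·0.651204 = 1.1077 E

Final: 1.1077 Erlangs


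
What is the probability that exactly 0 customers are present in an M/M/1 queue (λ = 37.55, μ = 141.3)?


ρ = 37.55/141.3 = 0.2657
P_n = (1−ρ)·ρ^n = (1 − 0.2657)·0.2657^0 = 0.7343·1.000000 = 0.734253

Final: 0.734253


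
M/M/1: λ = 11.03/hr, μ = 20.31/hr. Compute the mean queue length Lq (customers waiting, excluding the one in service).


ρ = 11.03/20.31 = 0.5431
Lq = ρ²/(1−ρ) = 0.2949/0.4569 = 0.6455

Final: 0.6455


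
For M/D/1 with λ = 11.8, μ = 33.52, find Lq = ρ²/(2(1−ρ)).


ρ = 11.8/33.52 = 0.3520
M/D/1: Lq = ρ²/(2(1−ρ)) = 0.1239/(2·0.6480) = 0.09562

Final: 0.09562


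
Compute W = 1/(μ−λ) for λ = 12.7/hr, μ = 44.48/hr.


W = 1/(μ−λ) = 1/(44.48 − 12.7) = 1/31.78 = 0.03147 hr

Final: 0.03147 hr


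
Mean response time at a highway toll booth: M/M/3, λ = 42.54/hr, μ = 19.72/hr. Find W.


a = 2.1572; ρ = 0.7191; P₀ = 0.087417
Lq = P₀·a^c·ρ/(c!(1−ρ)²) = 1.33254
Wq = Lq/λ = 1.33254/42.54 = 0.03132 hr
W = Wq + 1/μ = 0.03132 + 0.05071 = 0.08203 hr

Final: 0.08203 hr


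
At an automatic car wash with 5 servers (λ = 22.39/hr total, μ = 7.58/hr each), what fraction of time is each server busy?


ρ = λ/(cμ) = 22.39/(5·7.58) = 22.39/37.90 = 0.5908

Final: 0.5908


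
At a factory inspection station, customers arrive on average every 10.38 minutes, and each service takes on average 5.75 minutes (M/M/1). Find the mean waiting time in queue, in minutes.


λ = 60/10.38 = 5.7803 /hr
μ = 60/5.75 = 10.4348 /hr
ρ = λ/μ = 5.7803/10.4348 = 0.5539
Wq = ρ/(μ−λ) = 0.5539/(10.4348−5.7803) = 0.11902 hr
In minutes: 0.11902·60 = 7.141 min

Final: 7.141 min


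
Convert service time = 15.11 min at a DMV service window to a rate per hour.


μ = 1/(service time) in consistent units.
1 hour = 60 min, so μ = 60/15.11 = 3.9709 per hour

Final: 3.9709 /hr


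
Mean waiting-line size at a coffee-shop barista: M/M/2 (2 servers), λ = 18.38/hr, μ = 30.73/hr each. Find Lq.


a = λ/μ = 0.5981; ρ = a/2 = 0.2991
P₀ = 0.539579
Lq = P₀·a^c·ρ / (c!·(1−ρ)²) = 0.539579·0.35774·0.2991/(2·0.49132)
= 0.05875

Final: 0.05875


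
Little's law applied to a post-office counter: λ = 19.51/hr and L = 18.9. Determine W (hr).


W = L/λ = 18.9/19.51 = 0.9687 hr

Final: 0.9687 hr


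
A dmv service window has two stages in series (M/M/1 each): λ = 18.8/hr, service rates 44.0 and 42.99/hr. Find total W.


Each node sees arrival rate λ = 18.8/hr (tandem ⇒ throughput preserved).
W₁ = 1/(μ₁−λ) = 1/(44.0−18.8) = 0.03968 hr
W₂ = 1/(μ₂−λ) = 1/(42.99−18.8) = 0.04134 hr
W_total = W₁ + W₂ = 0.03968 + 0.04134 = 0.08102 hr

Final: 0.08102 hr


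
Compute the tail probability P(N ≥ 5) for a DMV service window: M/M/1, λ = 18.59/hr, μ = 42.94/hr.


ρ = 18.59/42.94 = 0.4329
P(N ≥ n) = ρ^n = 0.4329^5 = 0.015209

Final: 0.015209


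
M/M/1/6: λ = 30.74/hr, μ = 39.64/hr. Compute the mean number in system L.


ρ = 30.74/39.64 = 0.7755
L = ρ[1 − (K+1)ρ^K + Kρ^(K+1)] / [(1−ρ)(1−ρ^(K+1))]
Numerator: 0.7755·(1 − 7·0.217481 + 6·0.168652) = 0.379632
Denominator: (0.2245)·(0.831348) = 0.186655
L = 0.379632/0.186655 = 2.0339

Final: 2.0339


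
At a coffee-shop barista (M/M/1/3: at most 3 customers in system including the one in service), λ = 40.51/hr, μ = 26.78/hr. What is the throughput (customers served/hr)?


ρ = 1.5127; P_K = (1−ρ)ρ^3/(1−ρ^4) = 0.418939
λ_eff = λ(1 − P_K) = 40.51·(1 − 0.418939) = 40.51·0.581061 = 23.5388 /hr

Final: 23.5388 /hr


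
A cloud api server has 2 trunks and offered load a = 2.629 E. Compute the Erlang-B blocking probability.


B(c,a) = (a^c/c!) / Σ_{k=0}^{c} a^k/k!
a^2/2! = 3.455821
Σ terms (k=0..2): 1.00000 + 2.62900 + 3.45582 = 7.084821
B = 3.455821/7.084821 = 0.487778

Final: 0.487778


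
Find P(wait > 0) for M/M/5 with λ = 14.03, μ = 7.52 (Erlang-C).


a = λ/μ = 1.8657; ρ = a/5 = 0.3731
P₀ = 0.153994 (from M/M/c formula)
C(c,a) = [a^c/(c!(1−ρ))]·P₀ = [22.60472/(120·0.6269)]·0.153994
= 0.30050·0.153994 = 0.046275

Final: 0.046275


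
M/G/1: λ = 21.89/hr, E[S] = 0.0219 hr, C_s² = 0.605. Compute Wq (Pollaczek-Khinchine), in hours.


ρ = λ·E[S] = 21.89·0.0219 = 0.4794
E[S²] = E[S]²(1+C_s²) = 0.0219²·(1+0.605) = 0.0007698
Wq = λ·E[S²]/(2(1−ρ)) = 21.89·0.0007698/(2·0.5206) = 0.01618 hr

Final: 0.01618 hr


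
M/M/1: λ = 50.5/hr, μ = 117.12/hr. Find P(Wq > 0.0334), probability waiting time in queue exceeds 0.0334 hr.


ρ = 50.5/117.12 = 0.4312
P(Wq > t) = ρ·e^{−(μ−λ)t} = 0.4312·e^{−2.2251}
= 0.4312·0.108056 = 0.046592

Final: 0.046592


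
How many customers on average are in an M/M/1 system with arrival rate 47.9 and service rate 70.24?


ρ = λ/μ = 47.9/70.24 = 0.6819
L = ρ/(1−ρ) = 0.6819/(1 − 0.6819) = 0.6819/0.3181 = 2.1441

Final: 2.1441


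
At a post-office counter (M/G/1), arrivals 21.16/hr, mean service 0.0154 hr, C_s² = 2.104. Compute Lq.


ρ = λ·E[S] = 21.16·0.0154 = 0.3259
Lq = ρ²(1+C_s²)/(2(1−ρ)) = 0.1062·(1+2.104)/(2·0.6741)
= 0.1062·3.1040/1.3483 = 0.24447

Final: 0.24447


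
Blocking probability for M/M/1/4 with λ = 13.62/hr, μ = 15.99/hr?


ρ = λ/μ = 13.62/15.99 = 0.8518
P_K = (1−ρ)ρ^K/(1−ρ^(K+1)) = (0.1482·0.526398)/(1 − 0.448377)
= 0.078022/0.551623 = 0.141440

Final: 0.141440


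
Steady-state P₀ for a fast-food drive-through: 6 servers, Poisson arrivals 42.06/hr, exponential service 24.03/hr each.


a = λ/μ = 42.06/24.03 = 1.7503; ρ = a/c = 0.2917
Σ_{k=0}^{5} a^k/k! (terms k=0..5) = 1.00000 + 1.75031 + 1.53180 + 0.89371 + 0.39107 + 0.13690 = 5.70378
Tail: a^6/(6!(1−ρ)) = 28.75365/(720·0.7083) = 0.05638
P₀ = 1/(5.70378 + 0.05638) = 1/5.76016 = 0.173606

Final: 0.173606


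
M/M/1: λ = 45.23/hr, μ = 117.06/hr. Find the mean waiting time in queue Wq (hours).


ρ = 45.23/117.06 = 0.3864
Wq = ρ/(μ−λ) = 0.3864/(117.06 − 45.23) = 0.3864/71.83 = 0.005379 hr

Final: 0.005379 hr


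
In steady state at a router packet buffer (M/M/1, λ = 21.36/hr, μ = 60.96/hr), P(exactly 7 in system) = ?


ρ = 21.36/60.96 = 0.3504
P_n = (1−ρ)·ρ^n = (1 − 0.3504)·0.3504^7 = 0.6496·0.0006485 = 0.0004213

Final: 0.0004213


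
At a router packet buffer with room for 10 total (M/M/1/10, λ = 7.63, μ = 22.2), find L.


ρ = 7.63/22.2 = 0.3437
L = ρ[1 − (K+1)ρ^K + Kρ^(K+1)] / [(1−ρ)(1−ρ^(K+1))]
Numerator: 0.3437·(1 − 11·0.00002300 + 10·0.000007905) = 0.343634
Denominator: (0.6563)·(0.999992) = 0.656301
L = 0.343634/0.656301 = 0.5236

Final: 0.5236


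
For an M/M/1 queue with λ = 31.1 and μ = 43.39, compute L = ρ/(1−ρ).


ρ = λ/μ = 31.1/43.39 = 0.7168
L = ρ/(1−ρ) = 0.7168/(1 − 0.7168) = 0.7168/0.2832 = 2.5305

Final: 2.5305


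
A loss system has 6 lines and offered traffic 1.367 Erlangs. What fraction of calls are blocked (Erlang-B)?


B(c,a) = (a^c/c!) / Σ_{k=0}^{c} a^k/k!
a^6/6! = 0.009063
Σ terms (k=0..6): 1.00000 + 1.36700 + 0.93434 + 0.42575 + 0.14550 + 0.03978 + 0.009063 = 3.921437
B = 0.009063/3.921437 = 0.002311

Final: 0.002311


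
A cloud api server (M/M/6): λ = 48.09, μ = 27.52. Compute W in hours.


a = 1.7475; ρ = 0.2912; P₀ = 0.174104
Lq = P₀·a^c·ρ/(c!(1−ρ)²) = 0.003992
Wq = Lq/λ = 0.003992/48.09 = 0.00008301 hr
W = Wq + 1/μ = 0.00008301 + 0.03634 = 0.03642 hr

Final: 0.03642 hr


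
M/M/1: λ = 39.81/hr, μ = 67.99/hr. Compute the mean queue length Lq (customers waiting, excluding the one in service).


ρ = 39.81/67.99 = 0.5855
Lq = ρ²/(1−ρ) = 0.3428/0.4145 = 0.8272

Final: 0.8272


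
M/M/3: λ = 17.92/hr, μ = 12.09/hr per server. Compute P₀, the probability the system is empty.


a = λ/μ = 17.92/12.09 = 1.4822; ρ = a/c = 0.4941
Σ_{k=0}^{2} a^k/k! (terms k=0..2) = 1.00000 + 1.48222 + 1.09848 = 3.58070
Tail: a^3/(3!(1−ρ)) = 3.25638/(6·0.5059) = 1.07274
P₀ = 1/(3.58070 + 1.07274) = 1/4.65344 = 0.214895

Final: 0.214895


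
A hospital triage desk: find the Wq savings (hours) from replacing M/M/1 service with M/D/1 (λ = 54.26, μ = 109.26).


ρ = 54.26/109.26 = 0.4966
Wq(M/M/1) = ρ/(μ−λ) = 0.4966/55.00 = 0.009029 hr
Wq(M/D/1) = ρ/(2(μ−λ)) = 0.004515 hr
Savings = 0.009029 − 0.004515 = 0.004515 hr

Final: 0.004515 hr


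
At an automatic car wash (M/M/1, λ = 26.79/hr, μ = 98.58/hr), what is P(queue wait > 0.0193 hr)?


ρ = 26.79/98.58 = 0.2718
P(Wq > t) = ρ·e^{−(μ−λ)t} = 0.2718·e^{−1.3855}
= 0.2718·0.250187 = 0.067991

Final: 0.067991


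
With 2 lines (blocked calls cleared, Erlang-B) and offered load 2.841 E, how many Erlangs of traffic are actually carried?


B(2,2.841) = 0.512356 (Erlang-B)
Carried load = a(1 − B) = 2.841·(1 − 0.512356) = 2.841·0.487644 = 1.3854 E

Final: 1.3854 Erlangs
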